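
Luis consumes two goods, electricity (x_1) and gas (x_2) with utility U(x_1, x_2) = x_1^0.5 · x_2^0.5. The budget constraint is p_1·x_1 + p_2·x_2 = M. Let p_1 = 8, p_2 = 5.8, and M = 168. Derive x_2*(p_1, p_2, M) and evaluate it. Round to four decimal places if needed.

x_2* = 14.4828

Tangency: MRS = x_2/x_1 = p_1/p_2.
So 0.5·p_2·x_2 = 0.5·p_1·x_1; combined with the budget, a share 0.5 of income goes to x_1.
Demand: x_1*(p_1,p_2,M) = 0.5·M/p_1 and x_2* = 0.5·M/p_2.
At p_1=8, p_2=5.8, M=168: x_2* = 0.5·168/5.8 = 14.4828.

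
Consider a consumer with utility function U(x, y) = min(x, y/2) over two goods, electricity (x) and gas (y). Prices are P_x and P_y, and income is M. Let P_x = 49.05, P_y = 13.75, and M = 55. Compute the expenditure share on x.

share on x = 0.6408

With perfect complements, no substitution: consume in ratio x:y = 1:2.
Budget: P_x·x + P_y·2·x = M, so (P_x + 2·P_y)·x = M.
Demand: x*(P_x,P_y,M) = M/(P_x + 2·P_y), y* = 2·M/(P_x + 2·P_y).
Here 49.05 + 2·13.75 = 76.55, giving x* = 0.7185 and y* = 1.437.
Expenditure on x: 49.05·0.7185 = 35.2417; share = 0.6408.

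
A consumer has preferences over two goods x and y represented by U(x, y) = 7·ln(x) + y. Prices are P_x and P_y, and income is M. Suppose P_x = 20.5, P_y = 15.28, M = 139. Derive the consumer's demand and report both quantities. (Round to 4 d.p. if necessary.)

x* = 5.2176, y* = 2.0969

Set MRS = P_x/P_y: (7/x)/1 = P_x/P_y.
So x*(P_x,P_y) = 7·P_y/P_x, independent of income; and y* = (M − 7·P_y)/P_y.
At the given prices: x* = 7·15.28/20.5 = 5.2176, and y* = 2.0969.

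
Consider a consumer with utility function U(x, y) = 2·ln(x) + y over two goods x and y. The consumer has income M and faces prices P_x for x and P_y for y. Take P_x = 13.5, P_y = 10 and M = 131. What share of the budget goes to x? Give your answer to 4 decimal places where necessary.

Set MRS = P_x/P_y: (2/x)/1 = P_x/P_y.
So x*(P_x,P_y) = 2·P_y/P_x, independent of income; and y* = (M − 2·P_y)/P_y.
At the given prices: x* = 2·10/13.5 = 1.4815, and y* = 11.1.
Expenditure on x: 13.5·1.4815 = 20; share = 0.1527.

share on x = 0.1527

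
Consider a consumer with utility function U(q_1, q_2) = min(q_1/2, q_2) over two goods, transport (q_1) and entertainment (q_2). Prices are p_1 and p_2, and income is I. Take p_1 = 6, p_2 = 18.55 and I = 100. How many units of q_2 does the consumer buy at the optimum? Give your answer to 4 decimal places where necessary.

q_2* = 3.2733

Leontief preferences: the optimum is at the kink where q_1/2 = q_2/1, i.e. q_2 = (1/2)·q_1.
Budget: p_1·q_1 + p_2·(1/2)·q_1 = I, so (2·p_1 + p_2)·q_1 = 2·I.
Demand: q_1*(p_1,p_2,I) = 2·I/(2·p_1 + p_2), q_2* = I/(2·p_1 + p_2).
Here 2·6 + 18.55 = 30.55, giving q_2* = 3.2733.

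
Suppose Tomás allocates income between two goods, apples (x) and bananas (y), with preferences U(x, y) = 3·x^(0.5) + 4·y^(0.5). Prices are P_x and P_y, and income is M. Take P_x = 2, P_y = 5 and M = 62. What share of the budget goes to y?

MU_x ∝ 3·x^(-0.5), MU_y ∝ 4·y^(-0.5), so MRS = (3/4)·(y/x)^(0.5) = P_x/P_y.
Hence y/x = ((4/3)·P_x/P_y)^(1/(0.5)), i.e. raised to the 2 power.
Substitute y = (y/x)·x into the budget: x* = M/(P_x + P_y·(y/x)).
Numerically y/x = 0.284444, so x* = 62/(2 + 5·0.284444) = 18.1169 and y* = 0.284444·18.1169 = 5.1532.
Expenditure on y: 5·5.1532 = 25.7662; share = 0.4156.

share on y = 0.4156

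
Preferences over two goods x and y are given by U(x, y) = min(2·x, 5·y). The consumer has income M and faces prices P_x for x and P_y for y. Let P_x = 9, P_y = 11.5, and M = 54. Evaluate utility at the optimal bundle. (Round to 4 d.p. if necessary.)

Here 5·9 + 2·11.5 = 68, giving x* = 3.9706 and y* = 1.5882.
Utility at the optimum: U(3.9706, 1.5882) = 7.9412.

V = 7.9412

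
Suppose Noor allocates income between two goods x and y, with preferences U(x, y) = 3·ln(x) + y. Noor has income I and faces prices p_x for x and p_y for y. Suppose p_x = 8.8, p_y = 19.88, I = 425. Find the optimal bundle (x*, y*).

x* = 6.7773, y* = 18.3783

So x*(p_x,p_y) = 3·p_y/p_x, independent of income; and y* = (I − 3·p_y)/p_y.
At the given prices: x* = 3·19.88/8.8 = 6.7773, and y* = 18.3783.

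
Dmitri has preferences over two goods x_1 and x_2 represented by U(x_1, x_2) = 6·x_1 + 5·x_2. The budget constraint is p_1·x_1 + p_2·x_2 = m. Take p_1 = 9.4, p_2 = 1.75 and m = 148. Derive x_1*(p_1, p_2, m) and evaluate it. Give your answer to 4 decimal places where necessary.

x_1* = 0

Perfect substitutes: compare marginal utility per dollar. 6/p_1 vs 5/p_2 → 0.6383 vs 2.8571.
x_2 gives more utility per dollar, so spend all income on x_2: x_2* = m/p_2, x_1* = 0.
Numerically: x_1* = 0, x_2* = 84.5714.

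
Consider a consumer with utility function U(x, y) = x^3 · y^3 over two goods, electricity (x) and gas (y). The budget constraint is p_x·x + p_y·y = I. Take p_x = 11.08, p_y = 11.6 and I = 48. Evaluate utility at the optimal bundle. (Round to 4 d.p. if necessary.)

V = 90.0066

MU_x/MU_y = (3·y)/(3·x); tangency sets this equal to p_x/p_y.
So 3·p_y·y = 3·p_x·x; combined with the budget, a share 0.5 of income goes to x.
Demand: x*(p_x,p_y,I) = 0.5·I/p_x and y* = 0.5·I/p_y.
At p_x=11.08, p_y=11.6, I=48: x* = 0.5·48/11.08 = 2.1661, y* = 2.069.
Utility at the optimum: U(2.1661, 2.069) = 90.0066.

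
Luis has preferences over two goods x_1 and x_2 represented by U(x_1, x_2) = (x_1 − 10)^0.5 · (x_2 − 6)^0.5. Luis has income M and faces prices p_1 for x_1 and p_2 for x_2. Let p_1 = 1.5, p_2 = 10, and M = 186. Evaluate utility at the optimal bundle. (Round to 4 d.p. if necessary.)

Substituting into the budget: x_1* = 10 + 0.5·(M − 10·p_1 − 6·p_2)/p_1, and x_2* = 6 + 0.5·(…)/p_2.
Discretionary income = 186 − 10·1.5 − 6·10 = 111; x_1* = 10 + 0.5·111/1.5 = 47; x_2* = 6 + 0.5·111/10 = 11.55.
Utility at the optimum: U(47, 11.55) = 14.33.

V = 14.33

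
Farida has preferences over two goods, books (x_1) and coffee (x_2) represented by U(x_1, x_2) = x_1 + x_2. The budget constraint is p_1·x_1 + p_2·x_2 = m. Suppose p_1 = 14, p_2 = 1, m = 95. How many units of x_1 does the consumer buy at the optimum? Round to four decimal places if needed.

x_1* = 0

Linear utility — the consumer picks whichever good has higher MU/price: 1/14 = 0.0714 vs 1/1 = 1.
x_2 gives more utility per dollar, so spend all income on x_2: x_2* = m/p_2, x_1* = 0.
Numerically: x_1* = 0, x_2* = 95.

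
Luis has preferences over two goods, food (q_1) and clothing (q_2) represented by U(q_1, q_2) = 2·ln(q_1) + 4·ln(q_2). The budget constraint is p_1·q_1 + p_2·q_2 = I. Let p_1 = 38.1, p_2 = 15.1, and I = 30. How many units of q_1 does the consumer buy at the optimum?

MU_q_1/MU_q_2 = (2·q_2)/(4·q_1); tangency sets this equal to p_1/p_2.
So 2·p_2·q_2 = 4·p_1·q_1; combined with the budget, a share 1/3 of income goes to q_1.
Demand: q_1*(p_1,p_2,I) = 1/3·I/p_1 and q_2* = 2/3·I/p_2.
At p_1=38.1, p_2=15.1, I=30: q_1* = 1/3·30/38.1 = 0.2625.

q_1* = 0.2625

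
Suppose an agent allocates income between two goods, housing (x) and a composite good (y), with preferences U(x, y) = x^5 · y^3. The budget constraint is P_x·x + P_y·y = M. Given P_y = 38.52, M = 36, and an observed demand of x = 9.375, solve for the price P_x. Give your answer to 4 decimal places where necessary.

P_x = 2.4

MU_x/MU_y = (5·y)/(3·x); tangency sets this equal to P_x/P_y.
Rearranging, P_y·y = (3/5)·P_x·x. Substituting into the budget gives P_x·x·(1 + (3/5)) = M.
Demand: x*(P_x,P_y,M) = 0.625·M/P_x and y* = 0.375·M/P_y.
Set x* = 9.375 in the demand function and solve for P_x: P_x = 2.4.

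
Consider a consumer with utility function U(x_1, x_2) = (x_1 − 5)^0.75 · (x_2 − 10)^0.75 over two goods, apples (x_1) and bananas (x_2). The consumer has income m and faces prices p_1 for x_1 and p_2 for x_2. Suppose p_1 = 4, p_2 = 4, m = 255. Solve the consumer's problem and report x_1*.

x_1* = 29.375

MRS = (x_2−10)/(x_1−5). Tangency with p_1/p_2 gives x_2−10 = (p_1/p_2)·(x_1−5).
After buying the subsistence bundle (5, 10), a share 0.5 of the remaining income goes to x_1: x_1* = 5 + 0.5·(m − 5p_1 − 10p_2)/p_1.
Discretionary income = 255 − 5·4 − 10·4 = 195; x_1* = 5 + 0.5·195/4 = 29.375.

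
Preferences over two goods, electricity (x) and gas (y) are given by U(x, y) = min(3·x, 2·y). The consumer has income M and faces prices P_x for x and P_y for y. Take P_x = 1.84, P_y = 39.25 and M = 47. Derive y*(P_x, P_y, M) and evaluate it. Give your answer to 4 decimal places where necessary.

With perfect complements, no substitution: consume in ratio x:y = 2:3.
Budget: P_x·x + P_y·(3/2)·x = M, so (2·P_x + 3·P_y)·x = 2·M.
Demand: x*(P_x,P_y,M) = 2·M/(2·P_x + 3·P_y), y* = 3·M/(2·P_x + 3·P_y).
Here 2·1.84 + 3·39.25 = 121.43, giving y* = 1.1612.

y* = 1.1612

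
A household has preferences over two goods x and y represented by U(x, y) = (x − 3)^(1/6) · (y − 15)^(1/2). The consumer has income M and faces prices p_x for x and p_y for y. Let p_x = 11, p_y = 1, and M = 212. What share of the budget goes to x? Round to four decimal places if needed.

This is Cobb-Douglas in (x−3, y−15): tangency gives 1/6·p_y·(y−15) = 0.5·p_x·(x−3).
After buying the subsistence bundle (3, 15), a share 0.25 of the remaining income goes to x: x* = 3 + 0.25·(M − 3p_x − 15p_y)/p_x.
Discretionary income = 212 − 3·11 − 15·1 = 164; x* = 3 + 0.25·164/11 = 6.7273; y* = 15 + 0.75·164/1 = 138.
Expenditure on x: 11·6.7273 = 74; share = 0.3491.

share on x = 0.3491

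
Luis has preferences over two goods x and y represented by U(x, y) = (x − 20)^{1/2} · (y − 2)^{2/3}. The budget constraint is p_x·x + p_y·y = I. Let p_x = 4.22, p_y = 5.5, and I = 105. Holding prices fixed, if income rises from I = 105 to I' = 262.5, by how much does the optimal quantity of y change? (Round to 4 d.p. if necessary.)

MRS = (3/4)·(y−2)/(x−20). Tangency with p_x/p_y gives y−2 = (4/3)·(p_x/p_y)·(x−20).
Substituting into the budget: x* = 20 + 3/7·(I − 20·p_x − 2·p_y)/p_x, and y* = 2 + 4/7·(…)/p_y.
Discretionary income = 105 − 20·4.22 − 2·5.5 = 9.6; y* = 2 + 4/7·9.6/5.5 = 2.9974.
At I' = 262.5: y* = 19.361. Change: 19.361 − 2.9974 = 16.3636.

Δy* = 16.3636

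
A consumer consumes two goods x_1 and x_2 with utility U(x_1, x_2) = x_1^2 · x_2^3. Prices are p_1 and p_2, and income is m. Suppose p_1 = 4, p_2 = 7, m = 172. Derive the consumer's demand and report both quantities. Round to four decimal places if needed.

x_1* = 17.2, x_2* = 14.7429

Tangency: MRS = (2/3)·x_2/x_1 = p_1/p_2.
So 2·p_2·x_2 = 3·p_1·x_1; combined with the budget, a share 0.4 of income goes to x_1.
Demand: x_1*(p_1,p_2,m) = 0.4·m/p_1 and x_2* = 0.6·m/p_2.
At p_1=4, p_2=7, m=172: x_1* = 0.4·172/4 = 17.2, x_2* = 14.7429.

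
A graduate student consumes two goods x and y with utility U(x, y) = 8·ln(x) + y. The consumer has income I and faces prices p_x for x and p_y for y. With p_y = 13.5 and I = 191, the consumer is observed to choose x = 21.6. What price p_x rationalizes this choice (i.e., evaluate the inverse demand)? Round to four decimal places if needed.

MU_x = 8/x, MU_y = 1. Tangency: 8/x = p_x/p_y.
So x*(p_x,p_y) = 8·p_y/p_x, independent of income; and y* = (I − 8·p_y)/p_y.
Set x* = 21.6 in the demand function and solve for p_x: p_x = 5.

p_x = 5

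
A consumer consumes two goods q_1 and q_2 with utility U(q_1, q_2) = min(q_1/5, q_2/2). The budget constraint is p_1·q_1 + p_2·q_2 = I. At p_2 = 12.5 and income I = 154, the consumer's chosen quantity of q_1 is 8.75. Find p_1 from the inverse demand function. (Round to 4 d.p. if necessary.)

Leontief preferences: the optimum is at the kink where q_1/5 = q_2/2, i.e. q_2 = (2/5)·q_1.
Budget: p_1·q_1 + p_2·(2/5)·q_1 = I, so (5·p_1 + 2·p_2)·q_1 = 5·I.
Demand: q_1*(p_1,p_2,I) = 5·I/(5·p_1 + 2·p_2), q_2* = 2·I/(5·p_1 + 2·p_2).
Set q_1* = 8.75 in the demand function and solve for p_1: p_1 = 12.6.

p_1 = 12.6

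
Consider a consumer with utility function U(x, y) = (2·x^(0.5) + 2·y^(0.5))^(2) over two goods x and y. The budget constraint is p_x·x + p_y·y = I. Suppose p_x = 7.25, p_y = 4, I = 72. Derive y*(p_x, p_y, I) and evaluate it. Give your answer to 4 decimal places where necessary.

Numerically y/x = 3.285156, so x* = 72/(7.25 + 4·3.285156) = 3.531 and y* = 3.285156·3.531 = 11.6.

y* = 11.6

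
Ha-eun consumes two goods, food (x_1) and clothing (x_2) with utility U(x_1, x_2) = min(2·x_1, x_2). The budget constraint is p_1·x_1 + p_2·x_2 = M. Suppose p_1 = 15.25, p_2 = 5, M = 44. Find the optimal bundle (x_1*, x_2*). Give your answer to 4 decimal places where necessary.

With perfect complements, no substitution: consume in ratio x_1:x_2 = 1:2.
Budget: p_1·x_1 + p_2·2·x_1 = M, so (p_1 + 2·p_2)·x_1 = M.
Demand: x_1*(p_1,p_2,M) = M/(p_1 + 2·p_2), x_2* = 2·M/(p_1 + 2·p_2).
Here 15.25 + 2·5 = 25.25, giving x_1* = 1.7426 and x_2* = 3.4851.

x_1* = 1.7426, x_2* = 3.4851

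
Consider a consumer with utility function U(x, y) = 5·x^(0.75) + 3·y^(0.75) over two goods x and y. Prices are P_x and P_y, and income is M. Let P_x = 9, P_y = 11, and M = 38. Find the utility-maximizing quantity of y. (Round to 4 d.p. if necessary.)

y* = 0.229

MU_x ∝ 5·x^(-0.25), MU_y ∝ 3·y^(-0.25), so MRS = (5/3)·(y/x)^(0.25) = P_x/P_y.
Solve for the ratio: y/x = [(3/5)·P_x/P_y]^(4).
With the ratio pinned down, the budget gives x* = M/(P_x + P_y·(y/x)) and y* = (y/x)·x*.
Numerically y/x = 0.058077, so x* = 38/(9 + 11·0.058077) = 3.9424 and y* = 0.058077·3.9424 = 0.229.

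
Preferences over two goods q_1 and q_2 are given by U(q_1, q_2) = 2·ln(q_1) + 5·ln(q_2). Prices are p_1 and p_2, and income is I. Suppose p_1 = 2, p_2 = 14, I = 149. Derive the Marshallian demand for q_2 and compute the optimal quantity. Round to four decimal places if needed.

q_2* = 7.602

Tangency: MRS = (2/5)·q_2/q_1 = p_1/p_2.
So 2·p_2·q_2 = 5·p_1·q_1; combined with the budget, a share 2/7 of income goes to q_1.
Demand: q_1*(p_1,p_2,I) = 2/7·I/p_1 and q_2* = 5/7·I/p_2.
At p_1=2, p_2=14, I=149: q_2* = 5/7·149/14 = 7.602.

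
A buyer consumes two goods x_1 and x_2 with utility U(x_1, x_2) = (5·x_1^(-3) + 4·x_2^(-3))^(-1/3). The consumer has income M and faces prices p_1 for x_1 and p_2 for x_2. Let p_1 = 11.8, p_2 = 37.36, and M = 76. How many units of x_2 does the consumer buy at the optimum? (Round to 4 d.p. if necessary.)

MU_x_1 ∝ 5·x_1^(-4), MU_x_2 ∝ 4·x_2^(-4), so MRS = (5/4)·(x_2/x_1)^(4) = p_1/p_2.
Hence x_2/x_1 = ((4/5)·p_1/p_2)^(1/(4)), i.e. raised to the 0.25 power.
With the ratio pinned down, the budget gives x_1* = M/(p_1 + p_2·(x_2/x_1)) and x_2* = (x_2/x_1)·x_1*.
Numerically x_2/x_1 = 0.708992, so x_1* = 76/(11.8 + 37.36·0.708992) = 1.985 and x_2* = 0.708992·1.985 = 1.4073.

x_2* = 1.4073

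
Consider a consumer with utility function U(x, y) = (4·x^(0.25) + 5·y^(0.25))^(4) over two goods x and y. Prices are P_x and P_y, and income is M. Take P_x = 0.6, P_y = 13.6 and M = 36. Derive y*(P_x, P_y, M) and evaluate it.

y* = 0.8534

From the CES first-order condition, (4/5)·(y/x)^(0.75) = P_x/P_y.
Hence y/x = ((5/4)·P_x/P_y)^(1/(0.75)), i.e. raised to the 4/3 power.
With the ratio pinned down, the budget gives x* = M/(P_x + P_y·(y/x)) and y* = (y/x)·x*.
Numerically y/x = 0.020991, so x* = 36/(0.6 + 13.6·0.020991) = 40.6561 and y* = 0.020991·40.6561 = 0.8534.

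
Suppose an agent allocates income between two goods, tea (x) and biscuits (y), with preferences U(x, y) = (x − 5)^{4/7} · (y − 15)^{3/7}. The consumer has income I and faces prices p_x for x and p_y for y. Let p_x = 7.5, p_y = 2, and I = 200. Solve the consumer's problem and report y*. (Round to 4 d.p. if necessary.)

After buying the subsistence bundle (5, 15), a share 4/7 of the remaining income goes to x: x* = 5 + 4/7·(I − 5p_x − 15p_y)/p_x.
Discretionary income = 200 − 5·7.5 − 15·2 = 132.5; y* = 15 + 3/7·132.5/2 = 43.3929.

y* = 43.3929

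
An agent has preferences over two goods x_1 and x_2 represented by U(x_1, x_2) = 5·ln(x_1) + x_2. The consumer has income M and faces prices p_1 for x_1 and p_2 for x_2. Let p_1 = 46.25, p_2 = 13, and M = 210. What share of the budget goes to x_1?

share on x_1 = 0.3095

So x_1*(p_1,p_2) = 5·p_2/p_1, independent of income; and x_2* = (M − 5·p_2)/p_2.
At the given prices: x_1* = 5·13/46.25 = 1.4054, and x_2* = 11.1538.
Expenditure on x_1: 46.25·1.4054 = 65; share = 0.3095.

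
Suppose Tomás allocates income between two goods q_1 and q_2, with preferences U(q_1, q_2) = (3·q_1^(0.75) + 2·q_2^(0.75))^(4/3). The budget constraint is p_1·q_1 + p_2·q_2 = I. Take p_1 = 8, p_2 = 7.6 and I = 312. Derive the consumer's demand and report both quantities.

q_1* = 31.6973, q_2* = 7.6871

MRS = MU_q_1/MU_q_2 = (3/2)·(q_2/q_1)^(0.25). Set equal to p_1/p_2.
Solve for the ratio: q_2/q_1 = [(2/3)·p_1/p_2]^(4).
With the ratio pinned down, the budget gives q_1* = I/(p_1 + p_2·(q_2/q_1)) and q_2* = (q_2/q_1)·q_1*.
Numerically q_2/q_1 = 0.242516, so q_1* = 312/(8 + 7.6·0.242516) = 31.6973 and q_2* = 0.242516·31.6973 = 7.6871.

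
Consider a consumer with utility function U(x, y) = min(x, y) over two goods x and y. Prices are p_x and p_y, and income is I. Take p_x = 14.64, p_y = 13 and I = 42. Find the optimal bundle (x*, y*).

x* = 1.5195, y* = 1.5195

Leontief preferences: the optimum is at the kink where x/1 = y/1, i.e. y = x.
Budget: p_x·x + p_y·x = I, so (p_x + p_y)·x = I.
Demand: x*(p_x,p_y,I) = I/(p_x + p_y), y* = I/(p_x + p_y).
Here 14.64 + 13 = 27.64, giving x* = 1.5195 and y* = 1.5195.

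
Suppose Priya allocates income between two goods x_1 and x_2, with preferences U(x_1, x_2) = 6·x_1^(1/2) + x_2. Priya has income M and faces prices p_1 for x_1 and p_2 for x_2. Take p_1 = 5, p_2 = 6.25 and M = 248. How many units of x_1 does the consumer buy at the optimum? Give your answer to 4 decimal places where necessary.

Solve: √x_1 = 3·p_2/p_1, so x_1*(p_1,p_2) = (3·p_2/p_1)², and x_2* = (M − p_1·x_1*)/p_2.
Plugging in: x_1* = (3·6.25/5)² = 14.0625.

x_1* = 14.0625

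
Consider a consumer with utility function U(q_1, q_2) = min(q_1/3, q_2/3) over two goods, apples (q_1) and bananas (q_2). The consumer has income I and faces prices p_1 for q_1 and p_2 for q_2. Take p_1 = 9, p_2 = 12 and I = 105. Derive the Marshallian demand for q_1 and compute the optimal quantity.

With perfect complements, no substitution: consume in ratio q_1:q_2 = 3:3.
Budget: p_1·q_1 + p_2·q_1 = I, so (3·p_1 + 3·p_2)·q_1 = 3·I.
Demand: q_1*(p_1,p_2,I) = 3·I/(3·p_1 + 3·p_2), q_2* = 3·I/(3·p_1 + 3·p_2).
Here 3·9 + 3·12 = 63, giving q_1* = 5.

q_1* = 5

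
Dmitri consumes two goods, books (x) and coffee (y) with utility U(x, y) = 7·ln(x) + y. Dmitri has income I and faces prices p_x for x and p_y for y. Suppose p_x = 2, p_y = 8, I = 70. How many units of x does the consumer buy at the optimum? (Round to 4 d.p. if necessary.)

x* = 28

Set MRS = p_x/p_y: (7/x)/1 = p_x/p_y.
So x*(p_x,p_y) = 7·p_y/p_x, independent of income; and y* = (I − 7·p_y)/p_y.
At the given prices: x* = 7·8/2 = 28.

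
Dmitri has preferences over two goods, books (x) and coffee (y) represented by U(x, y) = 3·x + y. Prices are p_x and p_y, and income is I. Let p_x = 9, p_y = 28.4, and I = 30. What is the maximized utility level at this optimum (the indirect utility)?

V = 10

x gives more utility per dollar, so spend all income on x: x* = I/p_x, y* = 0.
Numerically: x* = 3.3333, y* = 0.
Utility at the optimum: U(3.3333, 0) = 10.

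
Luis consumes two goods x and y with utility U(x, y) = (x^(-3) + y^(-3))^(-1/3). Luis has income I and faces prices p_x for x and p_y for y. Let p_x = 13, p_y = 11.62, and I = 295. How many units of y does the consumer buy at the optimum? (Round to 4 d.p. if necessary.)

MRS = MU_x/MU_y = (y/x)^(4). Set equal to p_x/p_y.
Hence y/x = (p_x/p_y)^(1/(4)), i.e. raised to the 0.25 power.
Substitute y = (y/x)·x into the budget: x* = I/(p_x + p_y·(y/x)).
Numerically y/x = 1.028453, so x* = 295/(13 + 11.62·1.028453) = 11.8234 and y* = 1.028453·11.8234 = 12.1598.

y* = 12.1598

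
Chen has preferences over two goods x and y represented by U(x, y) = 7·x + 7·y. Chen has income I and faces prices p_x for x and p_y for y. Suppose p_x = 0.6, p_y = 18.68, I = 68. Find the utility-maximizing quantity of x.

x gives more utility per dollar, so spend all income on x: x* = I/p_x, y* = 0.
Numerically: x* = 113.3333, y* = 0.

x* = 113.3333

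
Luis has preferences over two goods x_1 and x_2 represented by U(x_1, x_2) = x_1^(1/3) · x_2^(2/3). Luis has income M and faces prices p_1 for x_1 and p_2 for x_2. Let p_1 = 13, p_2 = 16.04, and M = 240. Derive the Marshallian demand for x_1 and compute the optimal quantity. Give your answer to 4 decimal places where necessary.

x_1* = 6.1538

Tangency: MRS = (1/2)·x_2/x_1 = p_1/p_2.
Rearranging, p_2·x_2 = 2·p_1·x_1. Substituting into the budget gives p_1·x_1·(1 + 2) = M.
Demand: x_1*(p_1,p_2,M) = 1/3·M/p_1 and x_2* = 2/3·M/p_2.
At p_1=13, p_2=16.04, M=240: x_1* = 1/3·240/13 = 6.1538.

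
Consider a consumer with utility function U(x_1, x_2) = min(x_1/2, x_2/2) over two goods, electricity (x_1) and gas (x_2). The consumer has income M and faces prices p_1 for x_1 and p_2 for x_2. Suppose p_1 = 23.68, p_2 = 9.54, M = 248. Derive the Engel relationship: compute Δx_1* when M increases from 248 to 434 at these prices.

Demand: x_1*(p_1,p_2,M) = 2·M/(2·p_1 + 2·p_2), x_2* = 2·M/(2·p_1 + 2·p_2).
Here 2·23.68 + 2·9.54 = 66.44, giving x_1* = 7.4654.
At M' = 434: x_1* = 13.0644. Change: 13.0644 − 7.4654 = 5.599.

Δx_1* = 5.599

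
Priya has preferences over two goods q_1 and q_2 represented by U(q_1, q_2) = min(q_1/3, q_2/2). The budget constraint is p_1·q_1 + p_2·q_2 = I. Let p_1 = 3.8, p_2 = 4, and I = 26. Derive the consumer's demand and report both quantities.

q_1* = 4.0206, q_2* = 2.6804

With perfect complements, no substitution: consume in ratio q_1:q_2 = 3:2.
Budget: p_1·q_1 + p_2·(2/3)·q_1 = I, so (3·p_1 + 2·p_2)·q_1 = 3·I.
Demand: q_1*(p_1,p_2,I) = 3·I/(3·p_1 + 2·p_2), q_2* = 2·I/(3·p_1 + 2·p_2).
Here 3·3.8 + 2·4 = 19.4, giving q_1* = 4.0206 and q_2* = 2.6804.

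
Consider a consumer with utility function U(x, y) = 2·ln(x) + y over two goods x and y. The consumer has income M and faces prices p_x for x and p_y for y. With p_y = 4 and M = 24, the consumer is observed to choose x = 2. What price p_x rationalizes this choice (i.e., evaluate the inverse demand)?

p_x = 4

MU_x = 2/x, MU_y = 1. Tangency: 2/x = p_x/p_y.
So x*(p_x,p_y) = 2·p_y/p_x, independent of income; and y* = (M − 2·p_y)/p_y.
Set x* = 2 in the demand function and solve for p_x: p_x = 4.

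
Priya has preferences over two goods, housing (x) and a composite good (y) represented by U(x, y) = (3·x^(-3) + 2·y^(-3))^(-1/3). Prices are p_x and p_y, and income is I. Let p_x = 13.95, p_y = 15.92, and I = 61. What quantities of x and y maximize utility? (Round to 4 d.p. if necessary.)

MRS = MU_x/MU_y = (3/2)·(y/x)^(4). Set equal to p_x/p_y.
Hence y/x = ((2/3)·p_x/p_y)^(1/(4)), i.e. raised to the 0.25 power.
With the ratio pinned down, the budget gives x* = I/(p_x + p_y·(y/x)) and y* = (y/x)·x*.
Numerically y/x = 0.874249, so x* = 61/(13.95 + 15.92·0.874249) = 2.1889 and y* = 0.874249·2.1889 = 1.9136.

x* = 2.1889, y* = 1.9136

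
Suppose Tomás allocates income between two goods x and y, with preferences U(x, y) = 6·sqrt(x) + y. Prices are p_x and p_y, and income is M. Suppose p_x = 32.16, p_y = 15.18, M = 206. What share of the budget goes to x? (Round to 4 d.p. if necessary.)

MU_x = 3/√x, MU_y = 1. Tangency: 3/√x = p_x/p_y.
Thus x* = (3·p_y/p_x)² — independent of M — with the rest of income spent on y.
Plugging in: x* = (3·15.18/32.16)² = 2.0052, y* = 9.3224.
Expenditure on x: 32.16·2.0052 = 64.4867; share = 0.313.

share on x = 0.313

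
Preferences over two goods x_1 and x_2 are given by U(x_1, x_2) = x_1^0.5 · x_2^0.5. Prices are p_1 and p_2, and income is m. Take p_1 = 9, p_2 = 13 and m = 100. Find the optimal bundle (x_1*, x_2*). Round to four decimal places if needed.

At p_1=9, p_2=13, m=100: x_1* = 0.5·100/9 = 5.5556, x_2* = 3.8462.

x_1* = 5.5556, x_2* = 3.8462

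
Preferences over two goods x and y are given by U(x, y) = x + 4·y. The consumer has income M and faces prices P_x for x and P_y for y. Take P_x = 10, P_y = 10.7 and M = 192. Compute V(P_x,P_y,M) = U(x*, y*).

Linear utility — the consumer picks whichever good has higher MU/price: 1/10 = 0.1 vs 4/10.7 = 0.3738.
y gives more utility per dollar, so spend all income on y: y* = M/P_y, x* = 0.
Numerically: x* = 0, y* = 17.9439.
Utility at the optimum: U(0, 17.9439) = 71.7757.

V = 71.7757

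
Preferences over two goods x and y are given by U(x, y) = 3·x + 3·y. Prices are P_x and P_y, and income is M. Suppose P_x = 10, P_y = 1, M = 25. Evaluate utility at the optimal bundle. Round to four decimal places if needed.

Perfect substitutes: compare marginal utility per dollar. 3/P_x vs 3/P_y → 0.3 vs 3.
y gives more utility per dollar, so spend all income on y: y* = M/P_y, x* = 0.
Numerically: x* = 0, y* = 25.
Utility at the optimum: U(0, 25) = 75.

V = 75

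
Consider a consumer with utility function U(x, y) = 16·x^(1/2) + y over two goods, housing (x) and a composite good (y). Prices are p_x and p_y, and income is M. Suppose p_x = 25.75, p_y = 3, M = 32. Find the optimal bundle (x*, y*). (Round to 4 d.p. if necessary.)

Set MRS = p_x/p_y: 8·x^(−1/2) = p_x/p_y.
Solve: √x = 8·p_y/p_x, so x*(p_x,p_y) = (8·p_y/p_x)², and y* = (M − p_x·x*)/p_y.
Plugging in: x* = (8·3/25.75)² = 0.8687, y* = 3.2104.

x* = 0.8687, y* = 3.2104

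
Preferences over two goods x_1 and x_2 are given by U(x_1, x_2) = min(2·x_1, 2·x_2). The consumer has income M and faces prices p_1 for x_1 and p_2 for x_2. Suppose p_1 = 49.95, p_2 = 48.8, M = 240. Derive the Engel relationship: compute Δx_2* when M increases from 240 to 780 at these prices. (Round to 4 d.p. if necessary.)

Δx_2* = 5.4684

Leontief preferences: the optimum is at the kink where x_1/2 = x_2/2, i.e. x_2 = x_1.
Budget: p_1·x_1 + p_2·x_1 = M, so (2·p_1 + 2·p_2)·x_1 = 2·M.
Demand: x_1*(p_1,p_2,M) = 2·M/(2·p_1 + 2·p_2), x_2* = 2·M/(2·p_1 + 2·p_2).
Here 2·49.95 + 2·48.8 = 197.5, giving x_2* = 2.4304.
At M' = 780: x_2* = 7.8987. Change: 7.8987 − 2.4304 = 5.4684.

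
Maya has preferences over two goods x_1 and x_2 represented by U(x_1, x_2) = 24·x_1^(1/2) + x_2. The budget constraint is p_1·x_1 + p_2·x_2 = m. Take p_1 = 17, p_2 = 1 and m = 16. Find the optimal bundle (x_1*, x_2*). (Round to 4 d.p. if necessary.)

MU_x_1 = 12/√x_1, MU_x_2 = 1. Tangency: 12/√x_1 = p_1/p_2.
Thus x_1* = (12·p_2/p_1)² — independent of m — with the rest of income spent on x_2.
Plugging in: x_1* = (12·1/17)² = 0.4983, x_2* = 7.5294.

x_1* = 0.4983, x_2* = 7.5294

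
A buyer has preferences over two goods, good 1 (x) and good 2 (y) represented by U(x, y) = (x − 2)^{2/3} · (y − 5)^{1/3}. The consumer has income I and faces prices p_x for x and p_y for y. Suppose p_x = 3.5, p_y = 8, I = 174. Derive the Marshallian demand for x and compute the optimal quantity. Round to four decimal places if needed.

x* = 26.1905

MRS = 2·(y−5)/(x−2). Tangency with p_x/p_y gives y−5 = (1/2)·(p_x/p_y)·(x−2).
After buying the subsistence bundle (2, 5), a share 2/3 of the remaining income goes to x: x* = 2 + 2/3·(I − 2p_x − 5p_y)/p_x.
Discretionary income = 174 − 2·3.5 − 5·8 = 127; x* = 2 + 2/3·127/3.5 = 26.1905.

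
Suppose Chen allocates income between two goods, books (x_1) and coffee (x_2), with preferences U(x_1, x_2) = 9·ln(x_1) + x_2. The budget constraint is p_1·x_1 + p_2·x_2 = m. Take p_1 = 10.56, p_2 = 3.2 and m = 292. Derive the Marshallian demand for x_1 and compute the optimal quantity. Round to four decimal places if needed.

MU_x_1 = 9/x_1, MU_x_2 = 1. Tangency: 9/x_1 = p_1/p_2.
So x_1*(p_1,p_2) = 9·p_2/p_1, independent of income; and x_2* = (m − 9·p_2)/p_2.
At the given prices: x_1* = 9·3.2/10.56 = 2.7273.

x_1* = 2.7273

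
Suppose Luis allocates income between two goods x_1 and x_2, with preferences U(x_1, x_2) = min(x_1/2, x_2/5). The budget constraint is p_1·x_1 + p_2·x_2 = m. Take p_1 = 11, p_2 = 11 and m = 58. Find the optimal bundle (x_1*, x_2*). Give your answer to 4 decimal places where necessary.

x_1* = 1.5065, x_2* = 3.7662

Demand: x_1*(p_1,p_2,m) = 2·m/(2·p_1 + 5·p_2), x_2* = 5·m/(2·p_1 + 5·p_2).
Here 2·11 + 5·11 = 77, giving x_1* = 1.5065 and x_2* = 3.7662.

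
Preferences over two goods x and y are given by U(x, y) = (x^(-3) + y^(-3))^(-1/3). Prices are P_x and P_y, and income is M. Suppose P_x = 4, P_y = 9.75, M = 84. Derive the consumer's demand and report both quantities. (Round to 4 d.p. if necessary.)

Numerically y/x = 0.80032, so x* = 84/(4 + 9.75·0.80032) = 7.1168 and y* = 0.80032·7.1168 = 5.6957.

x* = 7.1168, y* = 5.6957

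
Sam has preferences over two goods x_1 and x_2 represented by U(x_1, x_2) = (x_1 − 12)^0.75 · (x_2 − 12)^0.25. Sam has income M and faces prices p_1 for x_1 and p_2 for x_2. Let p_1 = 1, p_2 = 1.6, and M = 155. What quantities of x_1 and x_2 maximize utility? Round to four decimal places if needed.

This is Cobb-Douglas in (x_1−12, x_2−12): tangency gives 0.75·p_2·(x_2−12) = 0.25·p_1·(x_1−12).
After buying the subsistence bundle (12, 12), a share 0.75 of the remaining income goes to x_1: x_1* = 12 + 0.75·(M − 12p_1 − 12p_2)/p_1.
Discretionary income = 155 − 12·1 − 12·1.6 = 123.8; x_1* = 12 + 0.75·123.8/1 = 104.85; x_2* = 12 + 0.25·123.8/1.6 = 31.3438.

x_1* = 104.85, x_2* = 31.3438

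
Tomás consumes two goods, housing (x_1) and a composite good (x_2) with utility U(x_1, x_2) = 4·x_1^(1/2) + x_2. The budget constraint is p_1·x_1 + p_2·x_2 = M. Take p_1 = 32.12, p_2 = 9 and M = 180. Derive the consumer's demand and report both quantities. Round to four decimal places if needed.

x_1* = 0.314, x_2* = 18.8792

Utility is quasi-linear in x_2; the FOC for x_1 is 2/√x_1 = p_1/p_2.
Solve: √x_1 = 2·p_2/p_1, so x_1*(p_1,p_2) = (2·p_2/p_1)², and x_2* = (M − p_1·x_1*)/p_2.
Plugging in: x_1* = (2·9/32.12)² = 0.314, x_2* = 18.8792.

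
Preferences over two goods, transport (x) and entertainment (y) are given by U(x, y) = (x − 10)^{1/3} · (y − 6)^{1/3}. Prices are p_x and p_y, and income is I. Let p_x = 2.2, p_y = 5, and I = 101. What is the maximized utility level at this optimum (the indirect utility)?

V = 3.793

Let x' = x−10, y' = y−6. MRS = y'/x' = p_x/p_y.
After buying the subsistence bundle (10, 6), a share 0.5 of the remaining income goes to x: x* = 10 + 0.5·(I − 10p_x − 6p_y)/p_x.
Discretionary income = 101 − 10·2.2 − 6·5 = 49; x* = 10 + 0.5·49/2.2 = 21.1364; y* = 6 + 0.5·49/5 = 10.9.
Utility at the optimum: U(21.1364, 10.9) = 3.793.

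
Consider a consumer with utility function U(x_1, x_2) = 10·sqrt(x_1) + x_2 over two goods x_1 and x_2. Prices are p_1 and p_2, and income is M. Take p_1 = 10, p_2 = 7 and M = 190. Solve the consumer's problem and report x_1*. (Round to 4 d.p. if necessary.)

x_1* = 12.25

Solve: √x_1 = 5·p_2/p_1, so x_1*(p_1,p_2) = (5·p_2/p_1)², and x_2* = (M − p_1·x_1*)/p_2.
Plugging in: x_1* = (5·7/10)² = 12.25.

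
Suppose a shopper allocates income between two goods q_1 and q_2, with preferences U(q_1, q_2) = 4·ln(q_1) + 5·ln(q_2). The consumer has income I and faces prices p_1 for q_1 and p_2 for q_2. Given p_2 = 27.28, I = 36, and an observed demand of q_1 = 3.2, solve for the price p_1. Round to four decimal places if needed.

MU_q_1/MU_q_2 = (4·q_2)/(5·q_1); tangency sets this equal to p_1/p_2.
So 4·p_2·q_2 = 5·p_1·q_1; combined with the budget, a share 4/9 of income goes to q_1.
Demand: q_1*(p_1,p_2,I) = 4/9·I/p_1 and q_2* = 5/9·I/p_2.
Set q_1* = 3.2 in the demand function and solve for p_1: p_1 = 5.

p_1 = 5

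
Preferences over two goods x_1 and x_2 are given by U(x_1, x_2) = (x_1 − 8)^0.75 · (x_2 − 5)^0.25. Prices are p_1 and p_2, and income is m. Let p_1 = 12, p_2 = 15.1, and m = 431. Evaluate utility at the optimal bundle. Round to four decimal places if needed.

V = 11.6356

Discretionary income = 431 − 8·12 − 5·15.1 = 259.5; x_1* = 8 + 0.75·259.5/12 = 24.2188; x_2* = 5 + 0.25·259.5/15.1 = 9.2964.
Utility at the optimum: U(24.2188, 9.2964) = 11.6356.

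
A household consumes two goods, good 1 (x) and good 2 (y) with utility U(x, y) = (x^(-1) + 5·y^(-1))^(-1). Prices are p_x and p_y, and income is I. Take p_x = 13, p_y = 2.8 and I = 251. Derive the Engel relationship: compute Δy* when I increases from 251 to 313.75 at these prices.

Δy* = 11.4129

From the CES first-order condition, (1/5)·(y/x)^(2) = p_x/p_y.
Hence y/x = (5·p_x/p_y)^(1/(2)), i.e. raised to the 0.5 power.
With the ratio pinned down, the budget gives x* = I/(p_x + p_y·(y/x)) and y* = (y/x)·x*.
Numerically y/x = 4.818121, so x* = 251/(13 + 2.8·4.818121) = 9.475 and y* = 4.818121·9.475 = 45.6517.
At I' = 313.75: y* = 57.0647. Change: 57.0647 − 45.6517 = 11.4129.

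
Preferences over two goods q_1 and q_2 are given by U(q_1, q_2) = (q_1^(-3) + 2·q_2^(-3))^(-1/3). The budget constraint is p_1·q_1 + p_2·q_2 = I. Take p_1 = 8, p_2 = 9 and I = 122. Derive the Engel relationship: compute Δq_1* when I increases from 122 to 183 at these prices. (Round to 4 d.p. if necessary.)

Δq_1* = 3.3166

From the CES first-order condition, (1/2)·(q_2/q_1)^(4) = p_1/p_2.
Hence q_2/q_1 = (2·p_1/p_2)^(1/(4)), i.e. raised to the 0.25 power.
Substitute q_2 = (q_2/q_1)·q_1 into the budget: q_1* = I/(p_1 + p_2·(q_2/q_1)).
Numerically q_2/q_1 = 1.154701, so q_1* = 122/(8 + 9·1.154701) = 6.6332.
At I' = 183: q_1* = 9.9498. Change: 9.9498 − 6.6332 = 3.3166.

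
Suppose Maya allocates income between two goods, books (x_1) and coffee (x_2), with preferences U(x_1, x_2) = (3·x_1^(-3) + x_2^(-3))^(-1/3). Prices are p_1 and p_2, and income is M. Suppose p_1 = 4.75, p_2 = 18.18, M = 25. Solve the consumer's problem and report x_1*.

Substitute x_2 = (x_2/x_1)·x_1 into the budget: x_1* = M/(p_1 + p_2·(x_2/x_1)).
Numerically x_2/x_1 = 0.543244, so x_1* = 25/(4.75 + 18.18·0.543244) = 1.7093.

x_1* = 1.7093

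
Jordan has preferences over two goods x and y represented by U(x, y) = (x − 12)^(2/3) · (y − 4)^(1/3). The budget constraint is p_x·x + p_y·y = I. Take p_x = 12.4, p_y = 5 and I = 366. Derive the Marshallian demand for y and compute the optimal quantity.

y* = 17.1467

This is Cobb-Douglas in (x−12, y−4): tangency gives 2/3·p_y·(y−4) = 1/3·p_x·(x−12).
Substituting into the budget: x* = 12 + 2/3·(I − 12·p_x − 4·p_y)/p_x, and y* = 4 + 1/3·(…)/p_y.
Discretionary income = 366 − 12·12.4 − 4·5 = 197.2; y* = 4 + 1/3·197.2/5 = 17.1467.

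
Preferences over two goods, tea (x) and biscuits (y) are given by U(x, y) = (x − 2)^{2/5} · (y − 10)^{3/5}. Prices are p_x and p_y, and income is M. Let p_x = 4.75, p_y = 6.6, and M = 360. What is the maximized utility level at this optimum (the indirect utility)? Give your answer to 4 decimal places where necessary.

V = 25.0838

Let x' = x−2, y' = y−10. MRS = (2/3)·y'/x' = p_x/p_y.
After buying the subsistence bundle (2, 10), a share 0.4 of the remaining income goes to x: x* = 2 + 0.4·(M − 2p_x − 10p_y)/p_x.
Discretionary income = 360 − 2·4.75 − 10·6.6 = 284.5; x* = 2 + 0.4·284.5/4.75 = 25.9579; y* = 10 + 0.6·284.5/6.6 = 35.8636.
Utility at the optimum: U(25.9579, 35.8636) = 25.0838.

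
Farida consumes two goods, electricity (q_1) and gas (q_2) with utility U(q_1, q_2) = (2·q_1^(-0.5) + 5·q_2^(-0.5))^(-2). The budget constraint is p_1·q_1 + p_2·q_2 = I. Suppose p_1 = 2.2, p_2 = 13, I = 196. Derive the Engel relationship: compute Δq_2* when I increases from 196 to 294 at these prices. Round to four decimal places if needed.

Δq_2* = 5.7975

From the CES first-order condition, (2/5)·(q_2/q_1)^(1.5) = p_1/p_2.
Solve for the ratio: q_2/q_1 = [(5/2)·p_1/p_2]^(2/3).
With the ratio pinned down, the budget gives q_1* = I/(p_1 + p_2·(q_2/q_1)) and q_2* = (q_2/q_1)·q_1*.
Numerically q_2/q_1 = 0.563568, so q_1* = 196/(2.2 + 13·0.563568) = 20.5744 and q_2* = 0.563568·20.5744 = 11.5951.
At I' = 294: q_2* = 17.3926. Change: 17.3926 − 11.5951 = 5.7975.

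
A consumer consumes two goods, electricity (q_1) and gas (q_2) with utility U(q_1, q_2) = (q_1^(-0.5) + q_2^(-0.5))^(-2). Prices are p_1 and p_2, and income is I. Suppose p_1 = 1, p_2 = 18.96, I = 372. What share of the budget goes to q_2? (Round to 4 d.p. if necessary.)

share on q_2 = 0.7273

MRS = MU_q_1/MU_q_2 = (q_2/q_1)^(1.5). Set equal to p_1/p_2.
Solve for the ratio: q_2/q_1 = [p_1/p_2]^(2/3).
Substitute q_2 = (q_2/q_1)·q_1 into the budget: q_1* = I/(p_1 + p_2·(q_2/q_1)).
Numerically q_2/q_1 = 0.14064, so q_1* = 372/(1 + 18.96·0.14064) = 101.4584 and q_2* = 0.14064·101.4584 = 14.2691.
Expenditure on q_2: 18.96·14.2691 = 270.5416; share = 0.7273.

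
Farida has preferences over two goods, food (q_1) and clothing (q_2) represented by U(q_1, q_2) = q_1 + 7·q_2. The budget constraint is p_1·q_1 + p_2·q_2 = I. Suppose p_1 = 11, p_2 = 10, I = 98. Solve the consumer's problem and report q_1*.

Linear utility — the consumer picks whichever good has higher MU/price: 1/11 = 0.0909 vs 7/10 = 0.7.
q_2 gives more utility per dollar, so spend all income on q_2: q_2* = I/p_2, q_1* = 0.
Numerically: q_1* = 0, q_2* = 9.8.

q_1* = 0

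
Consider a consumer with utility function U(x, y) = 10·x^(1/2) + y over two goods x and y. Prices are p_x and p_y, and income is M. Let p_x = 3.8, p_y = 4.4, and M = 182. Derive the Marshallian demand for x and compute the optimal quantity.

Utility is quasi-linear in y; the FOC for x is 5/√x = p_x/p_y.
Thus x* = (5·p_y/p_x)² — independent of M — with the rest of income spent on y.
Plugging in: x* = (5·4.4/3.8)² = 33.518.

x* = 33.518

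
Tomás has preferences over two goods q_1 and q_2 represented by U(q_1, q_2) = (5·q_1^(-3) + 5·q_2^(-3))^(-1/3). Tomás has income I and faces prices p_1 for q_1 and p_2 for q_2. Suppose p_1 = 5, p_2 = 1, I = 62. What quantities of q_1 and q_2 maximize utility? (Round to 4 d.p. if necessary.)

q_1* = 9.5453, q_2* = 14.2735

From the CES first-order condition, (q_2/q_1)^(4) = p_1/p_2.
Solve for the ratio: q_2/q_1 = [p_1/p_2]^(0.25).
With the ratio pinned down, the budget gives q_1* = I/(p_1 + p_2·(q_2/q_1)) and q_2* = (q_2/q_1)·q_1*.
Numerically q_2/q_1 = 1.495349, so q_1* = 62/(5 + 1·1.495349) = 9.5453 and q_2* = 1.495349·9.5453 = 14.2735.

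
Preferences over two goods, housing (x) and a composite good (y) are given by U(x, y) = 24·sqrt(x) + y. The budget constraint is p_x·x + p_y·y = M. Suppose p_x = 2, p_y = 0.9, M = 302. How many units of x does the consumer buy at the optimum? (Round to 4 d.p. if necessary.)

Set MRS = p_x/p_y: 12·x^(−1/2) = p_x/p_y.
Solve: √x = 12·p_y/p_x, so x*(p_x,p_y) = (12·p_y/p_x)², and y* = (M − p_x·x*)/p_y.
Plugging in: x* = (12·0.9/2)² = 29.16.

x* = 29.16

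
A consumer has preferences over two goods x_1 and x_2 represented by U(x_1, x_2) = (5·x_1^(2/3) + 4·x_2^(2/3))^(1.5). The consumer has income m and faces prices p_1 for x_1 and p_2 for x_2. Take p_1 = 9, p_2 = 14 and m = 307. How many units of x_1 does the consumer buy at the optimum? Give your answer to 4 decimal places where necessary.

x_1* = 28.154

MU_x_1 ∝ 5·x_1^(-1/3), MU_x_2 ∝ 4·x_2^(-1/3), so MRS = (5/4)·(x_2/x_1)^(1/3) = p_1/p_2.
Solve for the ratio: x_2/x_1 = [(4/5)·p_1/p_2]^(3).
Substitute x_2 = (x_2/x_1)·x_1 into the budget: x_1* = m/(p_1 + p_2·(x_2/x_1)).
Numerically x_2/x_1 = 0.136023, so x_1* = 307/(9 + 14·0.136023) = 28.154.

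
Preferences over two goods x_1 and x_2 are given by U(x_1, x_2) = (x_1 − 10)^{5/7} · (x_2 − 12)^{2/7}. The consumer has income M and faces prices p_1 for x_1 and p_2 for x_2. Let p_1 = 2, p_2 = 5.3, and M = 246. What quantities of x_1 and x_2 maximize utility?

Substituting into the budget: x_1* = 10 + 5/7·(M − 10·p_1 − 12·p_2)/p_1, and x_2* = 12 + 2/7·(…)/p_2.
Discretionary income = 246 − 10·2 − 12·5.3 = 162.4; x_1* = 10 + 5/7·162.4/2 = 68; x_2* = 12 + 2/7·162.4/5.3 = 20.7547.

x_1* = 68, x_2* = 20.7547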